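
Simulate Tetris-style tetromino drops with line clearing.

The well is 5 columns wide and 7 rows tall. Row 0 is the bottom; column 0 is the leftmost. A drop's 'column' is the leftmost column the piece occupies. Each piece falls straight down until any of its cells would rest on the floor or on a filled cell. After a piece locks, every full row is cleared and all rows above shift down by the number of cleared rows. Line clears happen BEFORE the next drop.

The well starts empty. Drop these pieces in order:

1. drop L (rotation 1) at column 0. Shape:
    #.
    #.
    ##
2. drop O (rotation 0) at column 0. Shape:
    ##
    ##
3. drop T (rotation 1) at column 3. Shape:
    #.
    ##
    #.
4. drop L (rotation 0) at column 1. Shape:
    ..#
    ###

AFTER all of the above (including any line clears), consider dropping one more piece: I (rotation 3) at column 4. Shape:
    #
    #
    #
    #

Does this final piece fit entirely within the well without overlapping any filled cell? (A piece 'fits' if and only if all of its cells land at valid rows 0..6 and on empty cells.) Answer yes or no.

Answer: yes

Derivation:
Drop 1: L rot1 at col 0 lands with bottom-row=0; cleared 0 line(s) (total 0); column heights now [3 1 0 0 0], max=3
Drop 2: O rot0 at col 0 lands with bottom-row=3; cleared 0 line(s) (total 0); column heights now [5 5 0 0 0], max=5
Drop 3: T rot1 at col 3 lands with bottom-row=0; cleared 0 line(s) (total 0); column heights now [5 5 0 3 2], max=5
Drop 4: L rot0 at col 1 lands with bottom-row=5; cleared 0 line(s) (total 0); column heights now [5 6 6 7 2], max=7
Test piece I rot3 at col 4 (width 1): heights before test = [5 6 6 7 2]; fits = True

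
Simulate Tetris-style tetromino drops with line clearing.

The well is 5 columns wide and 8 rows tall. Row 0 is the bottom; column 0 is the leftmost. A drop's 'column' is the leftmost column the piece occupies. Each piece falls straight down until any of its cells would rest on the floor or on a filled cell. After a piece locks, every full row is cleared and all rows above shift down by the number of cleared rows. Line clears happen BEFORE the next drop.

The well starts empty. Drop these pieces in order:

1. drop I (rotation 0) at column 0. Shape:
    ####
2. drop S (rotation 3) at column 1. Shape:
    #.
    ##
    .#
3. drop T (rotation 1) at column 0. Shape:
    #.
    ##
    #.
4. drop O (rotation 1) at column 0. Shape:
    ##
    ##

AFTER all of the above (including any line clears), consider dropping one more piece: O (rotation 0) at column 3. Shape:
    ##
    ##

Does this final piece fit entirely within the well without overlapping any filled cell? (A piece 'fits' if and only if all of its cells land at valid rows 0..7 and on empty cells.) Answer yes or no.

Answer: yes

Derivation:
Drop 1: I rot0 at col 0 lands with bottom-row=0; cleared 0 line(s) (total 0); column heights now [1 1 1 1 0], max=1
Drop 2: S rot3 at col 1 lands with bottom-row=1; cleared 0 line(s) (total 0); column heights now [1 4 3 1 0], max=4
Drop 3: T rot1 at col 0 lands with bottom-row=3; cleared 0 line(s) (total 0); column heights now [6 5 3 1 0], max=6
Drop 4: O rot1 at col 0 lands with bottom-row=6; cleared 0 line(s) (total 0); column heights now [8 8 3 1 0], max=8
Test piece O rot0 at col 3 (width 2): heights before test = [8 8 3 1 0]; fits = True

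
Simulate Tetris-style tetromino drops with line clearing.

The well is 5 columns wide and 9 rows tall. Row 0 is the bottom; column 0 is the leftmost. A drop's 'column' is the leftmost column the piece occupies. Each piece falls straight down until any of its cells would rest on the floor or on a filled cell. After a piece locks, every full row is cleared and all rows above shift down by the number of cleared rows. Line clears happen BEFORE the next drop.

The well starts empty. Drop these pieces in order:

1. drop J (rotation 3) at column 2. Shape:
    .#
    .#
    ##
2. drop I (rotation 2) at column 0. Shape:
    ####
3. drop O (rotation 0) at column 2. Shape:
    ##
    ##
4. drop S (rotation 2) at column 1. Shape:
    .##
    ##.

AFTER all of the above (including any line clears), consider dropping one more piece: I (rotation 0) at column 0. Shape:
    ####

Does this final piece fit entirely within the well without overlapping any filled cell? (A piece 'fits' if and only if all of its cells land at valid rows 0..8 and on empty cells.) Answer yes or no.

Answer: yes

Derivation:
Drop 1: J rot3 at col 2 lands with bottom-row=0; cleared 0 line(s) (total 0); column heights now [0 0 1 3 0], max=3
Drop 2: I rot2 at col 0 lands with bottom-row=3; cleared 0 line(s) (total 0); column heights now [4 4 4 4 0], max=4
Drop 3: O rot0 at col 2 lands with bottom-row=4; cleared 0 line(s) (total 0); column heights now [4 4 6 6 0], max=6
Drop 4: S rot2 at col 1 lands with bottom-row=6; cleared 0 line(s) (total 0); column heights now [4 7 8 8 0], max=8
Test piece I rot0 at col 0 (width 4): heights before test = [4 7 8 8 0]; fits = True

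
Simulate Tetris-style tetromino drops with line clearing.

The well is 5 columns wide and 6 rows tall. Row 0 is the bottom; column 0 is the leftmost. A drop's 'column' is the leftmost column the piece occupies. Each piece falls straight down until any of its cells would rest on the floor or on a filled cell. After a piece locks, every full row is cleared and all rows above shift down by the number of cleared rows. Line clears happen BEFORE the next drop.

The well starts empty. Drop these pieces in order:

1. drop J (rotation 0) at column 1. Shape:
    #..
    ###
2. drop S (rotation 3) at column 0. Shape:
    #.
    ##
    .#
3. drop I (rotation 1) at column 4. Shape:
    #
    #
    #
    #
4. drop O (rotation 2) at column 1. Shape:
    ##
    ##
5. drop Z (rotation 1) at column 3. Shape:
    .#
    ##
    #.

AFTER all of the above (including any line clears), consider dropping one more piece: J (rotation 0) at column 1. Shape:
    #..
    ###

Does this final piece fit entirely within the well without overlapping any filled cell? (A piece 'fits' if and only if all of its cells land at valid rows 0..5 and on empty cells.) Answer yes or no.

Drop 1: J rot0 at col 1 lands with bottom-row=0; cleared 0 line(s) (total 0); column heights now [0 2 1 1 0], max=2
Drop 2: S rot3 at col 0 lands with bottom-row=2; cleared 0 line(s) (total 0); column heights now [5 4 1 1 0], max=5
Drop 3: I rot1 at col 4 lands with bottom-row=0; cleared 0 line(s) (total 0); column heights now [5 4 1 1 4], max=5
Drop 4: O rot2 at col 1 lands with bottom-row=4; cleared 0 line(s) (total 0); column heights now [5 6 6 1 4], max=6
Drop 5: Z rot1 at col 3 lands with bottom-row=3; cleared 1 line(s) (total 1); column heights now [4 5 5 4 5], max=5
Test piece J rot0 at col 1 (width 3): heights before test = [4 5 5 4 5]; fits = False

Answer: no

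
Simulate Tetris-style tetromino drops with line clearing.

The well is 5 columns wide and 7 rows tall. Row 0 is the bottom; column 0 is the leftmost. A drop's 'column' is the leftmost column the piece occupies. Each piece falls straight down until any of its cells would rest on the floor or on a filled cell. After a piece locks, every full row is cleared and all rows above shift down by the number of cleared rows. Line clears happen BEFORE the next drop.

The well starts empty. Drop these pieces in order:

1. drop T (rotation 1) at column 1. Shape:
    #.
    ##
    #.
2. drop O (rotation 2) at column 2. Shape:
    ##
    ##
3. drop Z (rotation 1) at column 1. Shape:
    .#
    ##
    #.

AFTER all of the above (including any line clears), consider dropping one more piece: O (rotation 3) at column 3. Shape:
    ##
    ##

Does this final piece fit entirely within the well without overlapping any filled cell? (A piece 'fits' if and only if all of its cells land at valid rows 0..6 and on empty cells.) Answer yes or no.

Drop 1: T rot1 at col 1 lands with bottom-row=0; cleared 0 line(s) (total 0); column heights now [0 3 2 0 0], max=3
Drop 2: O rot2 at col 2 lands with bottom-row=2; cleared 0 line(s) (total 0); column heights now [0 3 4 4 0], max=4
Drop 3: Z rot1 at col 1 lands with bottom-row=3; cleared 0 line(s) (total 0); column heights now [0 5 6 4 0], max=6
Test piece O rot3 at col 3 (width 2): heights before test = [0 5 6 4 0]; fits = True

Answer: yes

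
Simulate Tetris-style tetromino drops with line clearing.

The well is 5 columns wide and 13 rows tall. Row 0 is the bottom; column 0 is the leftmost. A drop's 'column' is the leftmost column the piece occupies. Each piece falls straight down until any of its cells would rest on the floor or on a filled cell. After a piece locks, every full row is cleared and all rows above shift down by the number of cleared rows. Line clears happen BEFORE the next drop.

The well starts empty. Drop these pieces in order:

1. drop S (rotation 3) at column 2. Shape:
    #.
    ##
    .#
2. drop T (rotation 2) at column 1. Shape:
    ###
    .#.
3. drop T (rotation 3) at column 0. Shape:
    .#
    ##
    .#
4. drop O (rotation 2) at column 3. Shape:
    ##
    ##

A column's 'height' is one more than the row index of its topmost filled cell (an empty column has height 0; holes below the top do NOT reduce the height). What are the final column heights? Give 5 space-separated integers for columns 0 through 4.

Drop 1: S rot3 at col 2 lands with bottom-row=0; cleared 0 line(s) (total 0); column heights now [0 0 3 2 0], max=3
Drop 2: T rot2 at col 1 lands with bottom-row=3; cleared 0 line(s) (total 0); column heights now [0 5 5 5 0], max=5
Drop 3: T rot3 at col 0 lands with bottom-row=5; cleared 0 line(s) (total 0); column heights now [7 8 5 5 0], max=8
Drop 4: O rot2 at col 3 lands with bottom-row=5; cleared 0 line(s) (total 0); column heights now [7 8 5 7 7], max=8

Answer: 7 8 5 7 7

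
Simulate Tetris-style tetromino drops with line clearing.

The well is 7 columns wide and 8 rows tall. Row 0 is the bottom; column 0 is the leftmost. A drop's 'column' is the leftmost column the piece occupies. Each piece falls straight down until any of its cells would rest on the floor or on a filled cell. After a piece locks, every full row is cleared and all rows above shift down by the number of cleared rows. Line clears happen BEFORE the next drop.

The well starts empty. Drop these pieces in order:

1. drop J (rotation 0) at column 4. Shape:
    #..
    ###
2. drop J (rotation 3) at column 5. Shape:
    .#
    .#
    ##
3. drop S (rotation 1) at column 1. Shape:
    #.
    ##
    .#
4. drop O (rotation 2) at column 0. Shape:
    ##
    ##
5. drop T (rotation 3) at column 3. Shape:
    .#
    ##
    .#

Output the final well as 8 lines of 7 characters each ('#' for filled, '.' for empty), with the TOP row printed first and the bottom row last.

Drop 1: J rot0 at col 4 lands with bottom-row=0; cleared 0 line(s) (total 0); column heights now [0 0 0 0 2 1 1], max=2
Drop 2: J rot3 at col 5 lands with bottom-row=1; cleared 0 line(s) (total 0); column heights now [0 0 0 0 2 2 4], max=4
Drop 3: S rot1 at col 1 lands with bottom-row=0; cleared 0 line(s) (total 0); column heights now [0 3 2 0 2 2 4], max=4
Drop 4: O rot2 at col 0 lands with bottom-row=3; cleared 0 line(s) (total 0); column heights now [5 5 2 0 2 2 4], max=5
Drop 5: T rot3 at col 3 lands with bottom-row=2; cleared 0 line(s) (total 0); column heights now [5 5 2 4 5 2 4], max=5

Answer: .......
.......
.......
##..#..
##.##.#
.#..#.#
.##.###
..#.###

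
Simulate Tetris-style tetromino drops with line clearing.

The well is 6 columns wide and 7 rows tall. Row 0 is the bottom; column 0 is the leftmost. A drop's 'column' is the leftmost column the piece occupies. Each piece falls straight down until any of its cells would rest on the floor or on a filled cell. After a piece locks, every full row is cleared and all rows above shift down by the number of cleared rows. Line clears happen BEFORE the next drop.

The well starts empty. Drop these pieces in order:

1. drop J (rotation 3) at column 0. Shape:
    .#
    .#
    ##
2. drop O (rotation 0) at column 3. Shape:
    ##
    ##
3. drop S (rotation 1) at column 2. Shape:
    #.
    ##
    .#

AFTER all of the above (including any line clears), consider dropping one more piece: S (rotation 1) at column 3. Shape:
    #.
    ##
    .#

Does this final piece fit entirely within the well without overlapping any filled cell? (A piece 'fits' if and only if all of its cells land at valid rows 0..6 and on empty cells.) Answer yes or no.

Drop 1: J rot3 at col 0 lands with bottom-row=0; cleared 0 line(s) (total 0); column heights now [1 3 0 0 0 0], max=3
Drop 2: O rot0 at col 3 lands with bottom-row=0; cleared 0 line(s) (total 0); column heights now [1 3 0 2 2 0], max=3
Drop 3: S rot1 at col 2 lands with bottom-row=2; cleared 0 line(s) (total 0); column heights now [1 3 5 4 2 0], max=5
Test piece S rot1 at col 3 (width 2): heights before test = [1 3 5 4 2 0]; fits = True

Answer: yes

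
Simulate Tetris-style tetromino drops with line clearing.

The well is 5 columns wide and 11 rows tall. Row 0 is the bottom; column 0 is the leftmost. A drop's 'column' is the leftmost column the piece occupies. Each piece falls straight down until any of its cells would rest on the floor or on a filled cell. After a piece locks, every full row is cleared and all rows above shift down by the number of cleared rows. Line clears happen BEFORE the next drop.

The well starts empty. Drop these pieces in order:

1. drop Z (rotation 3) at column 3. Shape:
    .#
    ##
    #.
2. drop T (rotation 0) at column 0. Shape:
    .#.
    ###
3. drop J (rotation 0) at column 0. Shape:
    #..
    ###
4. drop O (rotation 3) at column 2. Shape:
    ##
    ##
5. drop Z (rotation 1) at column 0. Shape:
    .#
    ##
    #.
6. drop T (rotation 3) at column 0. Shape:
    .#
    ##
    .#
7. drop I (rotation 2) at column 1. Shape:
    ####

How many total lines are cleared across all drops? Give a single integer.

Drop 1: Z rot3 at col 3 lands with bottom-row=0; cleared 0 line(s) (total 0); column heights now [0 0 0 2 3], max=3
Drop 2: T rot0 at col 0 lands with bottom-row=0; cleared 0 line(s) (total 0); column heights now [1 2 1 2 3], max=3
Drop 3: J rot0 at col 0 lands with bottom-row=2; cleared 0 line(s) (total 0); column heights now [4 3 3 2 3], max=4
Drop 4: O rot3 at col 2 lands with bottom-row=3; cleared 0 line(s) (total 0); column heights now [4 3 5 5 3], max=5
Drop 5: Z rot1 at col 0 lands with bottom-row=4; cleared 0 line(s) (total 0); column heights now [6 7 5 5 3], max=7
Drop 6: T rot3 at col 0 lands with bottom-row=7; cleared 0 line(s) (total 0); column heights now [9 10 5 5 3], max=10
Drop 7: I rot2 at col 1 lands with bottom-row=10; cleared 0 line(s) (total 0); column heights now [9 11 11 11 11], max=11

Answer: 0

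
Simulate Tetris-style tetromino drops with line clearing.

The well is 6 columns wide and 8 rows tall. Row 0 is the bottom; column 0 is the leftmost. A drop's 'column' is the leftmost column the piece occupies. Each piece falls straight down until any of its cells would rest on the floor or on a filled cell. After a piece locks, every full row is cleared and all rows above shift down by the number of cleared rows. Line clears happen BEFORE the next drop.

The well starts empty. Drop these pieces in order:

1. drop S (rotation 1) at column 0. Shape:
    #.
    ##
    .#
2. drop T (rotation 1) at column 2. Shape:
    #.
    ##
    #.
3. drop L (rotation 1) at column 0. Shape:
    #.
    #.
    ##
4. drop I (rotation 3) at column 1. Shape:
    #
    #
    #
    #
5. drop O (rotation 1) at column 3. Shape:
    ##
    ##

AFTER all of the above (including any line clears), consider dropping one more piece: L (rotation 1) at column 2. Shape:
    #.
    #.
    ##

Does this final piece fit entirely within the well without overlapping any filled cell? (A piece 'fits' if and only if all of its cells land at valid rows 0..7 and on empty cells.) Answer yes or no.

Answer: yes

Derivation:
Drop 1: S rot1 at col 0 lands with bottom-row=0; cleared 0 line(s) (total 0); column heights now [3 2 0 0 0 0], max=3
Drop 2: T rot1 at col 2 lands with bottom-row=0; cleared 0 line(s) (total 0); column heights now [3 2 3 2 0 0], max=3
Drop 3: L rot1 at col 0 lands with bottom-row=3; cleared 0 line(s) (total 0); column heights now [6 4 3 2 0 0], max=6
Drop 4: I rot3 at col 1 lands with bottom-row=4; cleared 0 line(s) (total 0); column heights now [6 8 3 2 0 0], max=8
Drop 5: O rot1 at col 3 lands with bottom-row=2; cleared 0 line(s) (total 0); column heights now [6 8 3 4 4 0], max=8
Test piece L rot1 at col 2 (width 2): heights before test = [6 8 3 4 4 0]; fits = True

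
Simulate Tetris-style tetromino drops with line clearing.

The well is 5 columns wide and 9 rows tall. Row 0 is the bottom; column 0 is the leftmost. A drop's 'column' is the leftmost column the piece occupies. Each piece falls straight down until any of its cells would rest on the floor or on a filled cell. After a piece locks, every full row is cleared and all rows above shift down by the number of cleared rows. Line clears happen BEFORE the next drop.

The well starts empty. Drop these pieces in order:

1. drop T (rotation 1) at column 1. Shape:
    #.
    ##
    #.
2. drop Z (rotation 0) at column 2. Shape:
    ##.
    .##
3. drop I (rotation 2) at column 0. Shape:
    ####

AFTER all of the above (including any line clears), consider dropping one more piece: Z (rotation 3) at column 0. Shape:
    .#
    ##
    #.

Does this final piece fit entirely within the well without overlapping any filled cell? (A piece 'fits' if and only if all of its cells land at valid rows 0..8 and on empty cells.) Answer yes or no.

Drop 1: T rot1 at col 1 lands with bottom-row=0; cleared 0 line(s) (total 0); column heights now [0 3 2 0 0], max=3
Drop 2: Z rot0 at col 2 lands with bottom-row=1; cleared 0 line(s) (total 0); column heights now [0 3 3 3 2], max=3
Drop 3: I rot2 at col 0 lands with bottom-row=3; cleared 0 line(s) (total 0); column heights now [4 4 4 4 2], max=4
Test piece Z rot3 at col 0 (width 2): heights before test = [4 4 4 4 2]; fits = True

Answer: yes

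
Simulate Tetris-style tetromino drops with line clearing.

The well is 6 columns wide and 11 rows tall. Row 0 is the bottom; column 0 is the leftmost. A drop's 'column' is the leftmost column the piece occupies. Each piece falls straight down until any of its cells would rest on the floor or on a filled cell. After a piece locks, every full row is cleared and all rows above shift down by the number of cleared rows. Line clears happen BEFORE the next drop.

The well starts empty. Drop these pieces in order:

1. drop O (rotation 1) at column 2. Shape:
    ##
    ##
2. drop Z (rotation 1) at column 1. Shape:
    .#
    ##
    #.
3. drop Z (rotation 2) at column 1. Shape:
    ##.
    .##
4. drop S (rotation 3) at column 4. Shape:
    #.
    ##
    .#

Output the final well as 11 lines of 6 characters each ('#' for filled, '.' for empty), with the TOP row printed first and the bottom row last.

Drop 1: O rot1 at col 2 lands with bottom-row=0; cleared 0 line(s) (total 0); column heights now [0 0 2 2 0 0], max=2
Drop 2: Z rot1 at col 1 lands with bottom-row=1; cleared 0 line(s) (total 0); column heights now [0 3 4 2 0 0], max=4
Drop 3: Z rot2 at col 1 lands with bottom-row=4; cleared 0 line(s) (total 0); column heights now [0 6 6 5 0 0], max=6
Drop 4: S rot3 at col 4 lands with bottom-row=0; cleared 0 line(s) (total 0); column heights now [0 6 6 5 3 2], max=6

Answer: ......
......
......
......
......
.##...
..##..
..#...
.##.#.
.#####
..##.#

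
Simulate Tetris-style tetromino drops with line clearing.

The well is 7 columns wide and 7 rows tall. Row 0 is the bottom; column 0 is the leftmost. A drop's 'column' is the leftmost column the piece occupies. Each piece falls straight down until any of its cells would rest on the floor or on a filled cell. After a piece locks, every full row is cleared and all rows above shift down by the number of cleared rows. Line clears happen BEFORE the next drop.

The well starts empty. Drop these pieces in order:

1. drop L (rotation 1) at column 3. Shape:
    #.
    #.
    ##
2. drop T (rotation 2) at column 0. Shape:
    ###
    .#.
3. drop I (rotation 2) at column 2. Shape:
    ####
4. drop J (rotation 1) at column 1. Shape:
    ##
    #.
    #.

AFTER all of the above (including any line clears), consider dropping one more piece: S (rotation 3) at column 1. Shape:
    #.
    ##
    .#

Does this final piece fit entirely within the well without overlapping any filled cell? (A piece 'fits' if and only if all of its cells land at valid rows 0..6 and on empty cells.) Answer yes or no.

Drop 1: L rot1 at col 3 lands with bottom-row=0; cleared 0 line(s) (total 0); column heights now [0 0 0 3 1 0 0], max=3
Drop 2: T rot2 at col 0 lands with bottom-row=0; cleared 0 line(s) (total 0); column heights now [2 2 2 3 1 0 0], max=3
Drop 3: I rot2 at col 2 lands with bottom-row=3; cleared 0 line(s) (total 0); column heights now [2 2 4 4 4 4 0], max=4
Drop 4: J rot1 at col 1 lands with bottom-row=2; cleared 0 line(s) (total 0); column heights now [2 5 5 4 4 4 0], max=5
Test piece S rot3 at col 1 (width 2): heights before test = [2 5 5 4 4 4 0]; fits = False

Answer: no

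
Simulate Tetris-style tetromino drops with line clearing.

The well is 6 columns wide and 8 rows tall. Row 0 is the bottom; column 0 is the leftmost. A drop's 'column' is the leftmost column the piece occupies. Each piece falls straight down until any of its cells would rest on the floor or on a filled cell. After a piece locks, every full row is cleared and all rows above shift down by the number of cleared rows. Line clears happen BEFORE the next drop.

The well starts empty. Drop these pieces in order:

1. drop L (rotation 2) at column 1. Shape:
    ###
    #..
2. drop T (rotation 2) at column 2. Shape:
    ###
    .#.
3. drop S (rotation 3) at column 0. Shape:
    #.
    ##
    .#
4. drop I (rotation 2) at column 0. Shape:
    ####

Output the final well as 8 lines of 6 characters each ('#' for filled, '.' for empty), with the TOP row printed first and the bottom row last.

Drop 1: L rot2 at col 1 lands with bottom-row=0; cleared 0 line(s) (total 0); column heights now [0 2 2 2 0 0], max=2
Drop 2: T rot2 at col 2 lands with bottom-row=2; cleared 0 line(s) (total 0); column heights now [0 2 4 4 4 0], max=4
Drop 3: S rot3 at col 0 lands with bottom-row=2; cleared 0 line(s) (total 0); column heights now [5 4 4 4 4 0], max=5
Drop 4: I rot2 at col 0 lands with bottom-row=5; cleared 0 line(s) (total 0); column heights now [6 6 6 6 4 0], max=6

Answer: ......
......
####..
#.....
#####.
.#.#..
.###..
.#....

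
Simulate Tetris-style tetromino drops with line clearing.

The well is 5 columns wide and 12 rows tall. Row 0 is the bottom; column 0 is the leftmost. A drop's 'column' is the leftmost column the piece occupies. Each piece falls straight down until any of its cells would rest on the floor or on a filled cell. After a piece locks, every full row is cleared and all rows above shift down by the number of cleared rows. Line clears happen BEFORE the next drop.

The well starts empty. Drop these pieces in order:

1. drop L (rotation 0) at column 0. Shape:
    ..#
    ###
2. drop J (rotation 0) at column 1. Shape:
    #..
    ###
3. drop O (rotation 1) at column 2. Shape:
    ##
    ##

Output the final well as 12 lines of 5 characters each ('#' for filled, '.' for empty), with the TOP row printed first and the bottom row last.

Answer: .....
.....
.....
.....
.....
.....
.....
..##.
.###.
.###.
..#..
###..

Derivation:
Drop 1: L rot0 at col 0 lands with bottom-row=0; cleared 0 line(s) (total 0); column heights now [1 1 2 0 0], max=2
Drop 2: J rot0 at col 1 lands with bottom-row=2; cleared 0 line(s) (total 0); column heights now [1 4 3 3 0], max=4
Drop 3: O rot1 at col 2 lands with bottom-row=3; cleared 0 line(s) (total 0); column heights now [1 4 5 5 0], max=5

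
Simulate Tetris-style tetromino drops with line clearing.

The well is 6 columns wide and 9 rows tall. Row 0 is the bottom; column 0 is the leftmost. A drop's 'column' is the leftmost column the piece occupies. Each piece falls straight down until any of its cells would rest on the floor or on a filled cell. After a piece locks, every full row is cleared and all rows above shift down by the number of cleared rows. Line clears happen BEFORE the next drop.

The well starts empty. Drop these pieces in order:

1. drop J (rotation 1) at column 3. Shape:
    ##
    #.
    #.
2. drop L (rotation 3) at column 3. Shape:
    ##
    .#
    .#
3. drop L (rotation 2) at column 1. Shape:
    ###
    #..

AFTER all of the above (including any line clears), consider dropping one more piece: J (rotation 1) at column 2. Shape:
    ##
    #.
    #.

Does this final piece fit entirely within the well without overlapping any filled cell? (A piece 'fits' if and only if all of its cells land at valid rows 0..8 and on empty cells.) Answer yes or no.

Drop 1: J rot1 at col 3 lands with bottom-row=0; cleared 0 line(s) (total 0); column heights now [0 0 0 3 3 0], max=3
Drop 2: L rot3 at col 3 lands with bottom-row=3; cleared 0 line(s) (total 0); column heights now [0 0 0 6 6 0], max=6
Drop 3: L rot2 at col 1 lands with bottom-row=5; cleared 0 line(s) (total 0); column heights now [0 7 7 7 6 0], max=7
Test piece J rot1 at col 2 (width 2): heights before test = [0 7 7 7 6 0]; fits = False

Answer: no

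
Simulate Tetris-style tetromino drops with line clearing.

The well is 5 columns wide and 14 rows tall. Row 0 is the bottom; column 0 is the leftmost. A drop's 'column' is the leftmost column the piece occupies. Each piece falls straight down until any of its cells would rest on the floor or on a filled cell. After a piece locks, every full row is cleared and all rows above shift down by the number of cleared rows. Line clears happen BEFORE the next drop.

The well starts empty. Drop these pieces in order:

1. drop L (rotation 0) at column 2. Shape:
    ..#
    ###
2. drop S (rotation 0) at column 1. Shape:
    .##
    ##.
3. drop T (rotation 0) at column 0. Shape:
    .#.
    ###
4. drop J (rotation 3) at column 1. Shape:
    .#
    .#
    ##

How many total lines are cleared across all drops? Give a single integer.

Answer: 0

Derivation:
Drop 1: L rot0 at col 2 lands with bottom-row=0; cleared 0 line(s) (total 0); column heights now [0 0 1 1 2], max=2
Drop 2: S rot0 at col 1 lands with bottom-row=1; cleared 0 line(s) (total 0); column heights now [0 2 3 3 2], max=3
Drop 3: T rot0 at col 0 lands with bottom-row=3; cleared 0 line(s) (total 0); column heights now [4 5 4 3 2], max=5
Drop 4: J rot3 at col 1 lands with bottom-row=5; cleared 0 line(s) (total 0); column heights now [4 6 8 3 2], max=8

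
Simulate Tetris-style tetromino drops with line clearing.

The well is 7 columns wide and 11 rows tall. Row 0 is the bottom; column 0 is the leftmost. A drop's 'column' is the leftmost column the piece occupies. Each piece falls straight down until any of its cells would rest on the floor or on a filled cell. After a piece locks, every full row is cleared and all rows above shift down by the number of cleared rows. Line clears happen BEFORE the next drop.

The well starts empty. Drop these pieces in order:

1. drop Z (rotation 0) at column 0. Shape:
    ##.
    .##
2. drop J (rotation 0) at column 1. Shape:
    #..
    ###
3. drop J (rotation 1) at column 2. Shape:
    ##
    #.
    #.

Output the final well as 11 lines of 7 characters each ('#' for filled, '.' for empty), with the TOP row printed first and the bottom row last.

Drop 1: Z rot0 at col 0 lands with bottom-row=0; cleared 0 line(s) (total 0); column heights now [2 2 1 0 0 0 0], max=2
Drop 2: J rot0 at col 1 lands with bottom-row=2; cleared 0 line(s) (total 0); column heights now [2 4 3 3 0 0 0], max=4
Drop 3: J rot1 at col 2 lands with bottom-row=3; cleared 0 line(s) (total 0); column heights now [2 4 6 6 0 0 0], max=6

Answer: .......
.......
.......
.......
.......
..##...
..#....
.##....
.###...
##.....
.##....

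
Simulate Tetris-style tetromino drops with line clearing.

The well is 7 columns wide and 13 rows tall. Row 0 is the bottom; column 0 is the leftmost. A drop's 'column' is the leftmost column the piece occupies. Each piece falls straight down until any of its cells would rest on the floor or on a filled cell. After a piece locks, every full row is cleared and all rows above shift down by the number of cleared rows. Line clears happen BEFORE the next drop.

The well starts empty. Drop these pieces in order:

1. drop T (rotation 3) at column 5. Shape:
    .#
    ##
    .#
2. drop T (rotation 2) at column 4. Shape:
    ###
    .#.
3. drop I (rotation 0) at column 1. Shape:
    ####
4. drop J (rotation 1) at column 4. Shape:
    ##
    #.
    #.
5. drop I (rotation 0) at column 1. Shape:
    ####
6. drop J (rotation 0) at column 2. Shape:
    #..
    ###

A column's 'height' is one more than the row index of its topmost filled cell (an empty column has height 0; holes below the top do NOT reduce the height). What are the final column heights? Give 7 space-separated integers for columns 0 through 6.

Drop 1: T rot3 at col 5 lands with bottom-row=0; cleared 0 line(s) (total 0); column heights now [0 0 0 0 0 2 3], max=3
Drop 2: T rot2 at col 4 lands with bottom-row=2; cleared 0 line(s) (total 0); column heights now [0 0 0 0 4 4 4], max=4
Drop 3: I rot0 at col 1 lands with bottom-row=4; cleared 0 line(s) (total 0); column heights now [0 5 5 5 5 4 4], max=5
Drop 4: J rot1 at col 4 lands with bottom-row=5; cleared 0 line(s) (total 0); column heights now [0 5 5 5 8 8 4], max=8
Drop 5: I rot0 at col 1 lands with bottom-row=8; cleared 0 line(s) (total 0); column heights now [0 9 9 9 9 8 4], max=9
Drop 6: J rot0 at col 2 lands with bottom-row=9; cleared 0 line(s) (total 0); column heights now [0 9 11 10 10 8 4], max=11

Answer: 0 9 11 10 10 8 4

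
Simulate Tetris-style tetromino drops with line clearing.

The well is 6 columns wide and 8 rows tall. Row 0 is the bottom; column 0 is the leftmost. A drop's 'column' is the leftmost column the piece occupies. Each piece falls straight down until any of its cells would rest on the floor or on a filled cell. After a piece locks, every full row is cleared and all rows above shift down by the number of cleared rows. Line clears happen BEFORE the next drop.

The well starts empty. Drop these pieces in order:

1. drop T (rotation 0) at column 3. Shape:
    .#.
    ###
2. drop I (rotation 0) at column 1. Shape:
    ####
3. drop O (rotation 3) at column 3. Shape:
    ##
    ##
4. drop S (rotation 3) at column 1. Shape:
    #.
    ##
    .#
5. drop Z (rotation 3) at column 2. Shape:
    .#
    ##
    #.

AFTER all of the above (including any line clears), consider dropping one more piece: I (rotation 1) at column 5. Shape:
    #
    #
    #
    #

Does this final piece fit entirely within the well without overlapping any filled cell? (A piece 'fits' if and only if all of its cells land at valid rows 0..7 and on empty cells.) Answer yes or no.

Drop 1: T rot0 at col 3 lands with bottom-row=0; cleared 0 line(s) (total 0); column heights now [0 0 0 1 2 1], max=2
Drop 2: I rot0 at col 1 lands with bottom-row=2; cleared 0 line(s) (total 0); column heights now [0 3 3 3 3 1], max=3
Drop 3: O rot3 at col 3 lands with bottom-row=3; cleared 0 line(s) (total 0); column heights now [0 3 3 5 5 1], max=5
Drop 4: S rot3 at col 1 lands with bottom-row=3; cleared 0 line(s) (total 0); column heights now [0 6 5 5 5 1], max=6
Drop 5: Z rot3 at col 2 lands with bottom-row=5; cleared 0 line(s) (total 0); column heights now [0 6 7 8 5 1], max=8
Test piece I rot1 at col 5 (width 1): heights before test = [0 6 7 8 5 1]; fits = True

Answer: yes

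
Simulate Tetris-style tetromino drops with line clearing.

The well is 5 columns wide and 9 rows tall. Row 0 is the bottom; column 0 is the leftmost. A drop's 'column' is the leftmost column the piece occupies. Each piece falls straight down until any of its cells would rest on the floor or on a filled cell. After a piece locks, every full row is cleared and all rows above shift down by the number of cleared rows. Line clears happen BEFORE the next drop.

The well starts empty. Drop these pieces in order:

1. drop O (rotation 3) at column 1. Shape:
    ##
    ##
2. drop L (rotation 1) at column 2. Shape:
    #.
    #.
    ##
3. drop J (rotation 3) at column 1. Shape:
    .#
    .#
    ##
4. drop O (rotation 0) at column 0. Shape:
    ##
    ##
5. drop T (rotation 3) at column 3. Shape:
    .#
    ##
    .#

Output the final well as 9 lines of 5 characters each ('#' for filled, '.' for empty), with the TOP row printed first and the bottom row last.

Answer: .....
###..
###..
.##..
..#.#
..###
..###
.##..
.##..

Derivation:
Drop 1: O rot3 at col 1 lands with bottom-row=0; cleared 0 line(s) (total 0); column heights now [0 2 2 0 0], max=2
Drop 2: L rot1 at col 2 lands with bottom-row=2; cleared 0 line(s) (total 0); column heights now [0 2 5 3 0], max=5
Drop 3: J rot3 at col 1 lands with bottom-row=5; cleared 0 line(s) (total 0); column heights now [0 6 8 3 0], max=8
Drop 4: O rot0 at col 0 lands with bottom-row=6; cleared 0 line(s) (total 0); column heights now [8 8 8 3 0], max=8
Drop 5: T rot3 at col 3 lands with bottom-row=2; cleared 0 line(s) (total 0); column heights now [8 8 8 4 5], max=8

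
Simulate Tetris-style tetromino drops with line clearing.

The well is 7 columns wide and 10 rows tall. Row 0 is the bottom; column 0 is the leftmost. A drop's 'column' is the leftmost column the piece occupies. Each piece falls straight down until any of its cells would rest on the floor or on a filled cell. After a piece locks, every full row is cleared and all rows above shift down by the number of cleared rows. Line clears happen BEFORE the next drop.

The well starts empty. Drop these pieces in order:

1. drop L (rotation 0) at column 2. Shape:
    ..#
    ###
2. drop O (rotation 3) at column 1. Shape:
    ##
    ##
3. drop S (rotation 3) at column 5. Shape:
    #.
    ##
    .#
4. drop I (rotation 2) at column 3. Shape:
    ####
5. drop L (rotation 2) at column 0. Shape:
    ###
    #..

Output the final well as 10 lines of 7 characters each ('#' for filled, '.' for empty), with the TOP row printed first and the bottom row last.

Drop 1: L rot0 at col 2 lands with bottom-row=0; cleared 0 line(s) (total 0); column heights now [0 0 1 1 2 0 0], max=2
Drop 2: O rot3 at col 1 lands with bottom-row=1; cleared 0 line(s) (total 0); column heights now [0 3 3 1 2 0 0], max=3
Drop 3: S rot3 at col 5 lands with bottom-row=0; cleared 0 line(s) (total 0); column heights now [0 3 3 1 2 3 2], max=3
Drop 4: I rot2 at col 3 lands with bottom-row=3; cleared 0 line(s) (total 0); column heights now [0 3 3 4 4 4 4], max=4
Drop 5: L rot2 at col 0 lands with bottom-row=2; cleared 1 line(s) (total 1); column heights now [3 3 3 1 2 3 2], max=3

Answer: .......
.......
.......
.......
.......
.......
.......
###..#.
.##.###
..###.#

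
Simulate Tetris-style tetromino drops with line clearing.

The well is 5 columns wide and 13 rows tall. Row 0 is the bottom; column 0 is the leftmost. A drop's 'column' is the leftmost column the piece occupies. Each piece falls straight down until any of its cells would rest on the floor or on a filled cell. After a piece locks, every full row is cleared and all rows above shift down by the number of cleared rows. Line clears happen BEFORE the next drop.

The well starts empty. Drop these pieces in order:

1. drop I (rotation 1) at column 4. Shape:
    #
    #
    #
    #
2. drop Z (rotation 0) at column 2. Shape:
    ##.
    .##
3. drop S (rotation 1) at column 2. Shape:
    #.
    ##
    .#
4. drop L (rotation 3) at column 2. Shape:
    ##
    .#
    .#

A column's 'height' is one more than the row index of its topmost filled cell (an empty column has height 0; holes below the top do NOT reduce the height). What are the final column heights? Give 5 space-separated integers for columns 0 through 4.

Drop 1: I rot1 at col 4 lands with bottom-row=0; cleared 0 line(s) (total 0); column heights now [0 0 0 0 4], max=4
Drop 2: Z rot0 at col 2 lands with bottom-row=4; cleared 0 line(s) (total 0); column heights now [0 0 6 6 5], max=6
Drop 3: S rot1 at col 2 lands with bottom-row=6; cleared 0 line(s) (total 0); column heights now [0 0 9 8 5], max=9
Drop 4: L rot3 at col 2 lands with bottom-row=8; cleared 0 line(s) (total 0); column heights now [0 0 11 11 5], max=11

Answer: 0 0 11 11 5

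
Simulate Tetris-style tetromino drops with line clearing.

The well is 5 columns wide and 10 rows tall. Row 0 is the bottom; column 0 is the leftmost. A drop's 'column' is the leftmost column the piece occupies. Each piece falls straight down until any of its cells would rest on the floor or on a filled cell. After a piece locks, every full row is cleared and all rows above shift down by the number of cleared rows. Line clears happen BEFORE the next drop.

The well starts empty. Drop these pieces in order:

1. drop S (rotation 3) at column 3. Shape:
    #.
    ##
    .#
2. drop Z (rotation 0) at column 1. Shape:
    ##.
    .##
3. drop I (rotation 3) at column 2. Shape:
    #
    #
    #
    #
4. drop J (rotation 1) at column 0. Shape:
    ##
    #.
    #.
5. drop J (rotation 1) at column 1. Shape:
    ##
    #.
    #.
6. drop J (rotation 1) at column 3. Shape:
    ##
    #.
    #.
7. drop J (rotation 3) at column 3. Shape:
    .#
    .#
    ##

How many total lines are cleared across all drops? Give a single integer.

Drop 1: S rot3 at col 3 lands with bottom-row=0; cleared 0 line(s) (total 0); column heights now [0 0 0 3 2], max=3
Drop 2: Z rot0 at col 1 lands with bottom-row=3; cleared 0 line(s) (total 0); column heights now [0 5 5 4 2], max=5
Drop 3: I rot3 at col 2 lands with bottom-row=5; cleared 0 line(s) (total 0); column heights now [0 5 9 4 2], max=9
Drop 4: J rot1 at col 0 lands with bottom-row=3; cleared 0 line(s) (total 0); column heights now [6 6 9 4 2], max=9
Drop 5: J rot1 at col 1 lands with bottom-row=7; cleared 0 line(s) (total 0); column heights now [6 10 10 4 2], max=10
Drop 6: J rot1 at col 3 lands with bottom-row=4; cleared 0 line(s) (total 0); column heights now [6 10 10 7 7], max=10
Drop 7: J rot3 at col 3 lands with bottom-row=7; cleared 0 line(s) (total 0); column heights now [6 10 10 8 10], max=10

Answer: 0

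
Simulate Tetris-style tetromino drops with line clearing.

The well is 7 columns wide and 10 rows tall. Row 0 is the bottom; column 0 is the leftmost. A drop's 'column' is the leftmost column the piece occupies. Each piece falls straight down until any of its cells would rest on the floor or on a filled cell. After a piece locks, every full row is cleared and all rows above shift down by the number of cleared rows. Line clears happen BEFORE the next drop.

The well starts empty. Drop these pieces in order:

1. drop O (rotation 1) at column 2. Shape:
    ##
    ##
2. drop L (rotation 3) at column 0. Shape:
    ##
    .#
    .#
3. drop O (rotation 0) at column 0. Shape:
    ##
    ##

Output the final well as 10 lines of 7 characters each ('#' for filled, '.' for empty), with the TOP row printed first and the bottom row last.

Answer: .......
.......
.......
.......
.......
##.....
##.....
##.....
.###...
.###...

Derivation:
Drop 1: O rot1 at col 2 lands with bottom-row=0; cleared 0 line(s) (total 0); column heights now [0 0 2 2 0 0 0], max=2
Drop 2: L rot3 at col 0 lands with bottom-row=0; cleared 0 line(s) (total 0); column heights now [3 3 2 2 0 0 0], max=3
Drop 3: O rot0 at col 0 lands with bottom-row=3; cleared 0 line(s) (total 0); column heights now [5 5 2 2 0 0 0], max=5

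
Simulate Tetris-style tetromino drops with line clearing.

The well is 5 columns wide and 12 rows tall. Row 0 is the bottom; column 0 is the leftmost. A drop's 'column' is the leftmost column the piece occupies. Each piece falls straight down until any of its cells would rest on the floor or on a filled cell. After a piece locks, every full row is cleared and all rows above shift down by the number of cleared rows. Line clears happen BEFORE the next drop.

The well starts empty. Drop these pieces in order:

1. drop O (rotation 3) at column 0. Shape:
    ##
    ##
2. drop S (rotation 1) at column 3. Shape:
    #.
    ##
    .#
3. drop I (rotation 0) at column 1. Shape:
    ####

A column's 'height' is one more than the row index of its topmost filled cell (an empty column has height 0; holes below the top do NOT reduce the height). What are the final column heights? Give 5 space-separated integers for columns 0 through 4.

Drop 1: O rot3 at col 0 lands with bottom-row=0; cleared 0 line(s) (total 0); column heights now [2 2 0 0 0], max=2
Drop 2: S rot1 at col 3 lands with bottom-row=0; cleared 0 line(s) (total 0); column heights now [2 2 0 3 2], max=3
Drop 3: I rot0 at col 1 lands with bottom-row=3; cleared 0 line(s) (total 0); column heights now [2 4 4 4 4], max=4

Answer: 2 4 4 4 4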